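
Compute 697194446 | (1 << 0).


697194446 | (1 << 0) = 697194446 | 1 = 697194447

697194447


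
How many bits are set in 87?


0b1010111 has 5 set bits

5


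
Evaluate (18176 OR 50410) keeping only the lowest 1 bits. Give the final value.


Step 1: 18176 | 50410 = 51178
Step 2: 51178 & 1 = 0

0


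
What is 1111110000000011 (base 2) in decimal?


1111110000000011 in decimal = 64515

64515


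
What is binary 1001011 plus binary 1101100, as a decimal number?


1001011 + 1101100 = 10110111 = 183

183


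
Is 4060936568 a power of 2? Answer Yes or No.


0b11110010000011001111100101111000. Multiple bits set => No

No


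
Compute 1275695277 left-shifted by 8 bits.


0b1001100000010011001000010101101 << 8 = 0b100110000001001100100001010110100000000 = 326577990912

326577990912


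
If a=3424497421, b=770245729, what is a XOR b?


3424497421 ^ 770245729 = 3790908268

3790908268


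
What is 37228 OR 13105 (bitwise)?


0b1001000101101100 | 0b11001100110001 = 0b1011001101111101 = 45949

45949


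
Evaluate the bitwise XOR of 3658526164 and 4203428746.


0b11011010000100001010110111010100 ^ 0b11111010100010110011101110001010 = 0b100000100110111001011001011110 = 547067486

547067486


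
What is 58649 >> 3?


0b1110010100011001 >> 3 = 0b1110010100011 = 7331

7331


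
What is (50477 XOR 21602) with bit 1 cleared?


Step 1: 50477 ^ 21602 = 37199
Step 2: 37199 & ~(1 << 1) = 37197

37197


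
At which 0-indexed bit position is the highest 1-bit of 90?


0b1011010. Highest set bit at position 6

6


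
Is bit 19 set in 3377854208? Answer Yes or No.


0b11001001010101011111011100000000, bit 19 = 0. No

No


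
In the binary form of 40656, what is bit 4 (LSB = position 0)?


0b1001111011010000, position 4 = 1

1


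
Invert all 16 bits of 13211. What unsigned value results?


13211 ^ 65535 = 52324

52324


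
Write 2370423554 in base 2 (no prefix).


2370423554 = 10001101010010011100101100000010 in binary

10001101010010011100101100000010


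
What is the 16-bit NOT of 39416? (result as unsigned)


~0b1001100111111000 = 0b110011000000111 = 26119 (16-bit unsigned)

26119


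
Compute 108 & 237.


0b1101100 & 0b11101101 = 0b1101100 = 108

108


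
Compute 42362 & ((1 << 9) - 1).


42362 & 511 = 378

378


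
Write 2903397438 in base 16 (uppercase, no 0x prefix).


2903397438 = AD0E543E hex

AD0E543E


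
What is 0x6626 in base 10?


6626 hex = 26150 decimal

26150


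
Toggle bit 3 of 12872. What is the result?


12872 ^ (1 << 3) = 12872 ^ 8 = 12864

12864


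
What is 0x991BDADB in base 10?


991BDADB hex = 2568739547 decimal

2568739547


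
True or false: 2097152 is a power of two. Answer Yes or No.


0b1000000000000000000000. Only one bit set => Yes

Yes


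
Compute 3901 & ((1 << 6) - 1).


3901 & 63 = 61

61


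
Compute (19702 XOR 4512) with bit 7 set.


Step 1: 19702 ^ 4512 = 23894
Step 2: 23894 | (1 << 7) = 23894 | 128 = 24022

24022


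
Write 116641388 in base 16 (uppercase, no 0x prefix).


116641388 = 6F3CE6C hex

6F3CE6C


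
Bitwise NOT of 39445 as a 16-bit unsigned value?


~0b1001101000010101 = 0b110010111101010 = 26090 (16-bit unsigned)

26090


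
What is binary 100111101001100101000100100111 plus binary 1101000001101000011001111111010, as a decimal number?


100111101001100101000100100111 + 1101000001101000011001111111010 = 10001111110110101000010100100001 = 2413462817

2413462817


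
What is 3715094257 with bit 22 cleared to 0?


3715094257 & ~(1 << 22) = 3710899953

3710899953


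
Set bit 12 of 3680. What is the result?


3680 | (1 << 12) = 3680 | 4096 = 7776

7776


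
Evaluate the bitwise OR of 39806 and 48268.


0b1001101101111110 | 0b1011110010001100 = 0b1011111111111110 = 49150

49150


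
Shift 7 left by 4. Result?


0b111 << 4 = 0b1110000 = 112

112


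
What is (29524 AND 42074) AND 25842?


Step 1: 29524 & 42074 = 8272
Step 2: 8272 & 25842 = 8272

8272


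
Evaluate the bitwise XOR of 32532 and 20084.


0b111111100010100 ^ 0b100111001110100 = 0b11000101100000 = 12640

12640


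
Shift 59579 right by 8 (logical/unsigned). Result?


0b1110100010111011 >> 8 = 0b11101000 = 232

232


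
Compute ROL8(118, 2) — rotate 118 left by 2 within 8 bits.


Rotate 0b1110110 left by 2 (8-bit) = 0b11011001 = 217

217


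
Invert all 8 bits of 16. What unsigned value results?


16 ^ 255 = 239

239


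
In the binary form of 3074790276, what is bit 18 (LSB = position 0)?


0b10110111010001011001001110000100, position 18 = 1

1


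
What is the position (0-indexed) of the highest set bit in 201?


0b11001001. Highest set bit at position 7

7


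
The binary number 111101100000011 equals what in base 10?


111101100000011 in decimal = 31491

31491


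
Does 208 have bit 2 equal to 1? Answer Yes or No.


0b11010000, bit 2 = 0. No

No


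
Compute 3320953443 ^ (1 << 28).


3320953443 ^ (1 << 28) = 3320953443 ^ 268435456 = 3589388899

3589388899


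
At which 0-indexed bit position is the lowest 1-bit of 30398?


0b111011010111110. Lowest set bit at position 1

1


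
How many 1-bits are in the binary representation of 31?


0b11111 has 5 set bits

5


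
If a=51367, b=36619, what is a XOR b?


51367 ^ 36619 = 18348

18348


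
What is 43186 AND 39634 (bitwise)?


0b1010100010110010 & 0b1001101011010010 = 0b1000100010010010 = 34962

34962


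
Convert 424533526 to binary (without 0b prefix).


424533526 = 11001010011011101111000010110 in binary

11001010011011101111000010110


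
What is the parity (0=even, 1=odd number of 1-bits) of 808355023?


0b110000001011101000010011001111 has 14 ones => parity 0

0


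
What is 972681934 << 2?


0b111001111110011111001011001110 << 2 = 0b11100111111001111100101100111000 = 3890727736

3890727736


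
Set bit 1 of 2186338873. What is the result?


2186338873 | (1 << 1) = 2186338873 | 2 = 2186338875

2186338875


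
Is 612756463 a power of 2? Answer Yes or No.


0b100100100001011110101111101111. Multiple bits set => No

No


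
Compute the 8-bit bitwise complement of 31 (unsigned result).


~0b11111 = 0b11100000 = 224 (8-bit unsigned)

224


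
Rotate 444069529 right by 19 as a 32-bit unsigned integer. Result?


Rotate 0b11010011101111111011010011001 right by 19 (32-bit) = 0b11111110110100110010001101001110 = 4275249998

4275249998


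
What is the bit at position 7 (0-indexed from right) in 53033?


0b1100111100101001, position 7 = 0

0


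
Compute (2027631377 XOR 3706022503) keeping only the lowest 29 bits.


Step 1: 2027631377 ^ 3706022503 = 2755549558
Step 2: 2755549558 & 536870911 = 71194998

71194998


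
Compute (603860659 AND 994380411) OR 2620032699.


Step 1: 603860659 & 994380411 = 591661619
Step 2: 591661619 | 2620032699 = 3211693755

3211693755


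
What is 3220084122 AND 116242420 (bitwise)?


0b10111111111011101001010110011010 & 0b110111011011011011111110100 = 0b110111011001001010110010000 = 116168080

116168080


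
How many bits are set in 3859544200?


0b11100110000010111111100010001000 has 15 set bits

15


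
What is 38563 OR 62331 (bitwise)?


0b1001011010100011 | 0b1111001101111011 = 0b1111011111111011 = 63483

63483


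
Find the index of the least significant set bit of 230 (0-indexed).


0b11100110. Lowest set bit at position 1

1


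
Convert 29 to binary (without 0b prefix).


29 = 11101 in binary

11101


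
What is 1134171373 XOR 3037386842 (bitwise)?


0b1000011100110100001010011101101 ^ 0b10110101000010101101100001011010 = 0b11110110100100001100110010110111 = 4136684727

4136684727


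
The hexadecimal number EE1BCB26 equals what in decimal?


EE1BCB26 hex = 3994798886 decimal

3994798886


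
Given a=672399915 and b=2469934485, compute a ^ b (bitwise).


672399915 ^ 2469934485 = 3140237246

3140237246


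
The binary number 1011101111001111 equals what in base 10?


1011101111001111 in decimal = 48079

48079


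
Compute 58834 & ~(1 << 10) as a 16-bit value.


58834 & ~(1 << 10) = 57810

57810


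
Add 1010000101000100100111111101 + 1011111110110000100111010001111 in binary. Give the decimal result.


1010000101000100100111111101 + 1011111110110000100111010001111 = 1101001111011001001100010001100 = 1777113228

1777113228


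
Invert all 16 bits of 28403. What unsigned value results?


28403 ^ 65535 = 37132

37132


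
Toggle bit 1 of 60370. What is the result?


60370 ^ (1 << 1) = 60370 ^ 2 = 60368

60368


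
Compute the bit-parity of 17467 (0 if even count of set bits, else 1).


0b100010000111011 has 7 ones => parity 1

1


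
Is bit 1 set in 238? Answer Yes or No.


0b11101110, bit 1 = 1. Yes

Yes


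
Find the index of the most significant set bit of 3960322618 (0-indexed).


0b11101100000011011011101000111010. Highest set bit at position 31

31


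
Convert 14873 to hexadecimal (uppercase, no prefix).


14873 = 3A19 hex

3A19


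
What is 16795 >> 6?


0b100000110011011 >> 6 = 0b100000110 = 262

262


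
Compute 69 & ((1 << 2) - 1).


69 & 3 = 1

1


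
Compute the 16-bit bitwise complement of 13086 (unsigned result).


~0b11001100011110 = 0b1100110011100001 = 52449 (16-bit unsigned)

52449


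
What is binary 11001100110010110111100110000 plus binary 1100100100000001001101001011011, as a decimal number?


11001100110010110111100110000 + 1100100100000001001101001011011 = 1111110000110100000100110001011 = 2115635595

2115635595


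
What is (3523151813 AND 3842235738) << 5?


Step 1: 3523151813 & 3842235738 = 3238200640
Step 2: 3238200640 << 5 = 103622420480

103622420480


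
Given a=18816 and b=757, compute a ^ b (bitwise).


18816 ^ 757 = 19317

19317


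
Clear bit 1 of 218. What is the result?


218 & ~(1 << 1) = 216

216


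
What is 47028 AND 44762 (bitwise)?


0b1011011110110100 & 0b1010111011011010 = 0b1010011010010000 = 42640

42640


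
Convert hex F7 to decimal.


F7 hex = 247 decimal

247


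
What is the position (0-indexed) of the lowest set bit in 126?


0b1111110. Lowest set bit at position 1

1


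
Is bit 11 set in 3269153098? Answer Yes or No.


0b11000010110110110101000101001010, bit 11 = 0. No

No


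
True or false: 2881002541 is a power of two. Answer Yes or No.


0b10101011101110001001110000101101. Multiple bits set => No

No


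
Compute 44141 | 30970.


0b1010110001101101 | 0b111100011111010 = 0b1111110011111111 = 64767

64767


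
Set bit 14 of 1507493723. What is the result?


1507493723 | (1 << 14) = 1507493723 | 16384 = 1507510107

1507510107


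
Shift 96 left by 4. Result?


0b1100000 << 4 = 0b11000000000 = 1536

1536


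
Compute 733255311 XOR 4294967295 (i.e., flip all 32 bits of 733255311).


733255311 ^ 4294967295 = 3561711984

3561711984


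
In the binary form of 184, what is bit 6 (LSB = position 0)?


0b10111000, position 6 = 0

0


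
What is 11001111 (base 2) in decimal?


11001111 in decimal = 207

207


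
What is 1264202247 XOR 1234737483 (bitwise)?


0b1001011010110100011001000000111 ^ 0b1001001100110001001100101001011 = 0b10110000101010101101001100 = 46312268

46312268


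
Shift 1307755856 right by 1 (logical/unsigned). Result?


0b1001101111100101100010101010000 >> 1 = 0b100110111110010110001010101000 = 653877928

653877928


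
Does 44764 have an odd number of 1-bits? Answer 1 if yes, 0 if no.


0b1010111011011100 has 10 ones => parity 0

0


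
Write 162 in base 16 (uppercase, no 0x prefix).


162 = A2 hex

A2


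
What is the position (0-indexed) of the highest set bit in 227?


0b11100011. Highest set bit at position 7

7


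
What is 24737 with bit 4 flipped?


24737 ^ (1 << 4) = 24737 ^ 16 = 24753

24753


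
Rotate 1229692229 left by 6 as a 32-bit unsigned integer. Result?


Rotate 0b1001001010010111001110101000101 left by 6 (32-bit) = 0b1010010111001110101000101010010 = 1390891346

1390891346


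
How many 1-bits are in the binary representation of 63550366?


0b11110010011011001110011110 has 16 set bits

16


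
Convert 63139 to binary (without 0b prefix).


63139 = 1111011010100011 in binary

1111011010100011


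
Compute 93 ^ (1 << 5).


93 ^ (1 << 5) = 93 ^ 32 = 125

125


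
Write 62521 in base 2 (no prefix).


62521 = 1111010000111001 in binary

1111010000111001


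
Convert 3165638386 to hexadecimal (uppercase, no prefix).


3165638386 = BCAFCEF2 hex

BCAFCEF2


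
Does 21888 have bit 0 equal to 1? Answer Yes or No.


0b101010110000000, bit 0 = 0. No

No


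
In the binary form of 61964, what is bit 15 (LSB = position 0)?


0b1111001000001100, position 15 = 1

1


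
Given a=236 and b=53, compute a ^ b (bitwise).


236 ^ 53 = 217

217


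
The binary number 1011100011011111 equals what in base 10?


1011100011011111 in decimal = 47327

47327


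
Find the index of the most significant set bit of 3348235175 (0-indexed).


0b11000111100100100000001110100111. Highest set bit at position 31

31


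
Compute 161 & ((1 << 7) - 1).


161 & 127 = 33

33


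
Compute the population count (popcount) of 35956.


0b1000110001110100 has 7 set bits

7


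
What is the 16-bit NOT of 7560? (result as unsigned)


~0b1110110001000 = 0b1110001001110111 = 57975 (16-bit unsigned)

57975


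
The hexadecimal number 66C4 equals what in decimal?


66C4 hex = 26308 decimal

26308


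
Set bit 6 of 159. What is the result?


159 | (1 << 6) = 159 | 64 = 223

223


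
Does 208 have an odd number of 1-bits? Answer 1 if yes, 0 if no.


0b11010000 has 3 ones => parity 1

1


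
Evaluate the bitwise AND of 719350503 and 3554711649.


0b101010111000000110101011100111 & 0b11010011111000001001100001100001 = 0b10111000000000100001100001 = 48236641

48236641


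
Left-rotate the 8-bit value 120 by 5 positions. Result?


Rotate 0b1111000 left by 5 (8-bit) = 0b1111 = 15

15


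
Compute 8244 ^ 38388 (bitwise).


0b10000000110100 ^ 0b1001010111110100 = 0b1011010111000000 = 46528

46528


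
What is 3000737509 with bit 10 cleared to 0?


3000737509 & ~(1 << 10) = 3000736485

3000736485


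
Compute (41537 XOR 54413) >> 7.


Step 1: 41537 ^ 54413 = 30412
Step 2: 30412 >> 7 = 237

237


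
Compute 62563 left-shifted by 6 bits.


0b1111010001100011 << 6 = 0b1111010001100011000000 = 4004032

4004032


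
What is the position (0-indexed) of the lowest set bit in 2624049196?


0b10011100011001111101000000101100. Lowest set bit at position 2

2


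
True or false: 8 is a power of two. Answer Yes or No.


0b1000. Only one bit set => Yes

Yes


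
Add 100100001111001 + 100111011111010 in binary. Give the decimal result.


100100001111001 + 100111011111010 = 1001011101110011 = 38771

38771


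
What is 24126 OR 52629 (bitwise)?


0b101111000111110 | 0b1100110110010101 = 0b1101111110111111 = 57279

57279


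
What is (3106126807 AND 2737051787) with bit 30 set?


Step 1: 3106126807 & 2737051787 = 2703235203
Step 2: 2703235203 | (1 << 30) = 2703235203 | 1073741824 = 3776977027

3776977027


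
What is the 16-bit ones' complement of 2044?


2044 ^ 65535 = 63491

63491


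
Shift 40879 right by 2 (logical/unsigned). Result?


0b1001111110101111 >> 2 = 0b10011111101011 = 10219

10219


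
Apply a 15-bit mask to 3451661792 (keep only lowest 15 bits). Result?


3451661792 & 32767 = 11744

11744


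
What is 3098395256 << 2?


0b10111000101011011100001001111000 << 2 = 0b1011100010101101110000100111100000 = 12393581024

12393581024


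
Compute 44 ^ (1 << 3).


44 ^ (1 << 3) = 44 ^ 8 = 36

36


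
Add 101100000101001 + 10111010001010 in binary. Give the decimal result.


101100000101001 + 10111010001010 = 1000011010110011 = 34483

34483


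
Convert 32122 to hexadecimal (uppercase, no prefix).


32122 = 7D7A hex

7D7A


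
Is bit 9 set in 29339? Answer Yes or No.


0b111001010011011, bit 9 = 1. Yes

Yes


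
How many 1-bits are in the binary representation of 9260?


0b10010000101100 has 5 set bits

5


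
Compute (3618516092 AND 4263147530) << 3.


Step 1: 3618516092 & 4263147530 = 3590989832
Step 2: 3590989832 << 3 = 28727918656

28727918656


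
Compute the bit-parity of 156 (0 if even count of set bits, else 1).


0b10011100 has 4 ones => parity 0

0


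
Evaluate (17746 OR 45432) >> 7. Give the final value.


Step 1: 17746 | 45432 = 62842
Step 2: 62842 >> 7 = 490

490


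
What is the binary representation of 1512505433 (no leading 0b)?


1512505433 = 1011010001001110000000001011001 in binary

1011010001001110000000001011001


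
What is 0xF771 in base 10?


F771 hex = 63345 decimal

63345


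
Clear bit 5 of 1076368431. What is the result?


1076368431 & ~(1 << 5) = 1076368399

1076368399


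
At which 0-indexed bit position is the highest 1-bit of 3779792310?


0b11100001010010110000110110110110. Highest set bit at position 31

31


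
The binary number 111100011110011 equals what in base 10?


111100011110011 in decimal = 30963

30963


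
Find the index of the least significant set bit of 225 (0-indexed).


0b11100001. Lowest set bit at position 0

0


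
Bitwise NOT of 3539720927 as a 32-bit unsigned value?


~0b11010010111110111101101011011111 = 0b101101000001000010010100100000 = 755246368 (32-bit unsigned)

755246368


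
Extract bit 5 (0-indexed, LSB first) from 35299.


0b1000100111100011, position 5 = 1

1


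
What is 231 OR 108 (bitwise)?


0b11100111 | 0b1101100 = 0b11101111 = 239

239


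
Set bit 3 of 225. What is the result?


225 | (1 << 3) = 225 | 8 = 233

233


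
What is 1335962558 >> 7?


0b1001111101000010010101110111110 >> 7 = 0b100111110100001001010111 = 10437207

10437207


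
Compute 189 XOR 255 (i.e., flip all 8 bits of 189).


189 ^ 255 = 66

66


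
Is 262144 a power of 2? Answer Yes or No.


0b1000000000000000000. Only one bit set => Yes

Yes


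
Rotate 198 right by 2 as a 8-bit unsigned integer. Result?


Rotate 0b11000110 right by 2 (8-bit) = 0b10110001 = 177

177


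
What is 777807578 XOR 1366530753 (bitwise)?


0b101110010111000110011011011010 ^ 0b1010001011100111001101011000001 = 0b1111111001011111111110000011011 = 2133851163

2133851163


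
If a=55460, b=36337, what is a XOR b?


55460 ^ 36337 = 21845

21845


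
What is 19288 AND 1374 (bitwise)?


0b100101101011000 & 0b10101011110 = 0b101011000 = 344

344


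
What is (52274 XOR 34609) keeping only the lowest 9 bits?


Step 1: 52274 ^ 34609 = 19203
Step 2: 19203 & 511 = 259

259


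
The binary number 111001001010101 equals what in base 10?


111001001010101 in decimal = 29269

29269


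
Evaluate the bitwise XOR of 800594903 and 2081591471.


0b101111101110000001101111010111 ^ 0b1111100000100101001000010101111 = 0b1010011101010101000101101111000 = 1403685752

1403685752


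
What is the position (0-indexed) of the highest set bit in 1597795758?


0b1011111001111000110110110101110. Highest set bit at position 30

30


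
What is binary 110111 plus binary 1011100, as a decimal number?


110111 + 1011100 = 10010011 = 147

147


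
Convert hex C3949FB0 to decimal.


C3949FB0 hex = 3281297328 decimal

3281297328


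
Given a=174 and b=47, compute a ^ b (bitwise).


174 ^ 47 = 129

129


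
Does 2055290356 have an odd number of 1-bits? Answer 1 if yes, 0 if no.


0b1111010100000010011110111110100 has 17 ones => parity 1

1


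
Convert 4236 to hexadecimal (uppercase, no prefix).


4236 = 108C hex

108C


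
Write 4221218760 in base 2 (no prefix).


4221218760 = 11111011100110101010111111001000 in binary

11111011100110101010111111001000


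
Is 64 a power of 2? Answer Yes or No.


0b1000000. Only one bit set => Yes

Yes


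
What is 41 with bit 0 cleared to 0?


41 & ~(1 << 0) = 40

40


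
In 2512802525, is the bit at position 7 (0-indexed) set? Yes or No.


0b10010101110001100101001011011101, bit 7 = 1. Yes

Yes


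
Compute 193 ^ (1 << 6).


193 ^ (1 << 6) = 193 ^ 64 = 129

129


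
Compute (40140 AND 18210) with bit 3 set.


Step 1: 40140 & 18210 = 1024
Step 2: 1024 | (1 << 3) = 1024 | 8 = 1032

1032


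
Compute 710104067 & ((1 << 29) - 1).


710104067 & 536870911 = 173233155

173233155


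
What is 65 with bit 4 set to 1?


65 | (1 << 4) = 65 | 16 = 81

81


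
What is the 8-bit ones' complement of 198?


198 ^ 255 = 57

57


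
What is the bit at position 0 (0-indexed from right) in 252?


0b11111100, position 0 = 0

0


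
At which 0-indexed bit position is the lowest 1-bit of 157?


0b10011101. Lowest set bit at position 0

0


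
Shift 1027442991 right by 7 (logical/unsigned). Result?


0b111101001111011000100100101111 >> 7 = 0b11110100111101100010010 = 8026898

8026898


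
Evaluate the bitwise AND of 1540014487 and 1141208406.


0b1011011110010101100000110010111 & 0b1000100000001010111010101010110 = 0b1000000000000000100000100010110 = 1073758486

1073758486


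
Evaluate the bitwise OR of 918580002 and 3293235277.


0b110110110000000110101100100010 | 0b11000100010010101100100001001101 = 0b11110110110010101110101101101111 = 4140493679

4140493679


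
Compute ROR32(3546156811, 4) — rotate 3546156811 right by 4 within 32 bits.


Rotate 0b11010011010111100000111100001011 right by 4 (32-bit) = 0b10111101001101011110000011110000 = 3174424816

3174424816


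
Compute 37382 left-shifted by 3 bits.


0b1001001000000110 << 3 = 0b1001001000000110000 = 299056

299056


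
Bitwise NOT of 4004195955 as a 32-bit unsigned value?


~0b11101110101010110010111001110011 = 0b10001010101001101000110001100 = 290771340 (32-bit unsigned)

290771340


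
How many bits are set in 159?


0b10011111 has 6 set bits

6


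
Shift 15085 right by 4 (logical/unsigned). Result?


0b11101011101101 >> 4 = 0b1110101110 = 942

942


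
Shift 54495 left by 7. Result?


0b1101010011011111 << 7 = 0b11010100110111110000000 = 6975360

6975360


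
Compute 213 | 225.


0b11010101 | 0b11100001 = 0b11110101 = 245

245


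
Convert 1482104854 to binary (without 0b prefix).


1482104854 = 1011000010101110010000000010110 in binary

1011000010101110010000000010110


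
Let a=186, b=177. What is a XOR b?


186 ^ 177 = 11

11


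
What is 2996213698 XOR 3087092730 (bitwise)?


0b10110010100101101001011111000010 ^ 0b10111000000000010100101111111010 = 0b1010100101111101110000111000 = 177724472

177724472


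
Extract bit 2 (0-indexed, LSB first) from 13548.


0b11010011101100, position 2 = 1

1


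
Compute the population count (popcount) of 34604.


0b1000011100101100 has 7 set bits

7


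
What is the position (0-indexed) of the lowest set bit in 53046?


0b1100111100110110. Lowest set bit at position 1

1


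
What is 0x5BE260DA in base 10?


5BE260DA hex = 1541562586 decimal

1541562586


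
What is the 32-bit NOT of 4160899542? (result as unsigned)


~0b11111000000000100100100111010110 = 0b111111111011011011000101001 = 134067753 (32-bit unsigned)

134067753


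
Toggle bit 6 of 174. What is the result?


174 ^ (1 << 6) = 174 ^ 64 = 238

238


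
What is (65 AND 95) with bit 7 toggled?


Step 1: 65 & 95 = 65
Step 2: 65 ^ (1 << 7) = 65 ^ 128 = 193

193


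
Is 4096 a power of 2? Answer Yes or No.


0b1000000000000. Only one bit set => Yes

Yes


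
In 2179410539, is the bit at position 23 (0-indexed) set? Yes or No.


0b10000001111001110010101001101011, bit 23 = 1. Yes

Yes


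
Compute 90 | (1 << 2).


90 | (1 << 2) = 90 | 4 = 94

94


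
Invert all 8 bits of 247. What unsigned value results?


247 ^ 255 = 8

8


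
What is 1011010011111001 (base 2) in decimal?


1011010011111001 in decimal = 46329

46329


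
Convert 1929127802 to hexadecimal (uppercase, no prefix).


1929127802 = 72FC277A hex

72FC277A


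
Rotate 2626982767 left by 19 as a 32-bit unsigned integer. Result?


Rotate 0b10011100100101001001001101101111 left by 19 (32-bit) = 0b10011011011111001110010010100100 = 2608653476

2608653476


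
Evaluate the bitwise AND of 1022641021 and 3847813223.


0b111100111101000100001101111101 & 0b11100101010110001111100001100111 = 0b100100010100000100000001100101 = 609239141

609239141


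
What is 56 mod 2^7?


56 & 127 = 56

56


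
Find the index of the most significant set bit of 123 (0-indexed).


0b1111011. Highest set bit at position 6

6


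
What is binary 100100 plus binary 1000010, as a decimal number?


100100 + 1000010 = 1100110 = 102

102


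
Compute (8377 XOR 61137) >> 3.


Step 1: 8377 ^ 61137 = 52840
Step 2: 52840 >> 3 = 6605

6605


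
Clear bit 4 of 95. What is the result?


95 & ~(1 << 4) = 79

79


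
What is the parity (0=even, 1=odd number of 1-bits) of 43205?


0b1010100011000101 has 7 ones => parity 1

1


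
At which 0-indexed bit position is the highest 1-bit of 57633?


0b1110000100100001. Highest set bit at position 15

15


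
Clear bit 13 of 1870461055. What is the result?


1870461055 & ~(1 << 13) = 1870452863

1870452863


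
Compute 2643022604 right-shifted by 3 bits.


0b10011101100010010101001100001100 >> 3 = 0b10011101100010010101001100001 = 330377825

330377825


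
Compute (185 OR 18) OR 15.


Step 1: 185 | 18 = 187
Step 2: 187 | 15 = 191

191


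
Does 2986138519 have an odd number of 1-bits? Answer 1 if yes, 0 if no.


0b10110001111111001101101110010111 has 21 ones => parity 1

1


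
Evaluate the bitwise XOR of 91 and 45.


0b1011011 ^ 0b101101 = 0b1110110 = 118

118


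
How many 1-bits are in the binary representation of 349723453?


0b10100110110000101101100111101 has 16 set bits

16


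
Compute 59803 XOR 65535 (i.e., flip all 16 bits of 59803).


59803 ^ 65535 = 5732

5732


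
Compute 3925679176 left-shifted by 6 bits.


0b11101001111111010001110001001000 << 6 = 0b11101001111111010001110001001000000000 = 251243467264

251243467264


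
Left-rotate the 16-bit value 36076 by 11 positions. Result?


Rotate 0b1000110011101100 left by 11 (16-bit) = 0b110010001100111 = 25703

25703


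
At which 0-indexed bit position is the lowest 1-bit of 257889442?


0b1111010111110001010010100010. Lowest set bit at position 1

1


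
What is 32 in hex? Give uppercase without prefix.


32 = 20 hex

20


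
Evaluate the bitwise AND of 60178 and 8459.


0b1110101100010010 & 0b10000100001011 = 0b10000100000010 = 8450

8450


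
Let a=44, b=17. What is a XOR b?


44 ^ 17 = 61

61


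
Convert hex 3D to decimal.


3D hex = 61 decimal

61


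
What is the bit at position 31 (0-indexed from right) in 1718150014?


0b1100110011010001110001101111110, position 31 = 0

0


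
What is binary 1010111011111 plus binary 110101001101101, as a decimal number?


1010111011111 + 110101001101101 = 1000000001001100 = 32844

32844


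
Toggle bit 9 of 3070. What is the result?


3070 ^ (1 << 9) = 3070 ^ 512 = 2558

2558


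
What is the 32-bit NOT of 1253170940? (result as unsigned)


~0b1001010101100011101111011111100 = 0b10110101010011100010000100000011 = 3041796355 (32-bit unsigned)

3041796355


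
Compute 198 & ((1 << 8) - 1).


198 & 255 = 198

198


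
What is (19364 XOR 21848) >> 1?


Step 1: 19364 ^ 21848 = 7932
Step 2: 7932 >> 1 = 3966

3966


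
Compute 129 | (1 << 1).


129 | (1 << 1) = 129 | 2 = 131

131


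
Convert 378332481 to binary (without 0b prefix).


378332481 = 10110100011001110010101000001 in binary

10110100011001110010101000001


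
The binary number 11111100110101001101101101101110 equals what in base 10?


11111100110101001101101101101110 in decimal = 4241808238

4241808238


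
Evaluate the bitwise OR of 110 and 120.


0b1101110 | 0b1111000 = 0b1111110 = 126

126


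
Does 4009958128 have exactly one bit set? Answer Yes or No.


0b11101111000000110001101011110000. Multiple bits set => No

No


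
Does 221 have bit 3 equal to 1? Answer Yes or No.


0b11011101, bit 3 = 1. Yes

Yes


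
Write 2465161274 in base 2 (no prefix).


2465161274 = 10010010111011110110000000111010 in binary

10010010111011110110000000111010


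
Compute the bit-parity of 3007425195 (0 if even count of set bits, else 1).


0b10110011010000011010101010101011 has 16 ones => parity 0

0


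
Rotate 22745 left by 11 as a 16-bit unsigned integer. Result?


Rotate 0b101100011011001 left by 11 (16-bit) = 0b1100101011000110 = 51910

51910


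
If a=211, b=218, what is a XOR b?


211 ^ 218 = 9

9


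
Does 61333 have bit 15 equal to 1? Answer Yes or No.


0b1110111110010101, bit 15 = 1. Yes

Yes


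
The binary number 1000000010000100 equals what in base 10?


1000000010000100 in decimal = 32900

32900


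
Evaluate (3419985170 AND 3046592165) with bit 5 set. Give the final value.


Step 1: 3419985170 & 3046592165 = 2173715456
Step 2: 2173715456 | (1 << 5) = 2173715456 | 32 = 2173715488

2173715488


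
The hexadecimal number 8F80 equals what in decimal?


8F80 hex = 36736 decimal

36736


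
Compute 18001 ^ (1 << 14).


18001 ^ (1 << 14) = 18001 ^ 16384 = 1617

1617


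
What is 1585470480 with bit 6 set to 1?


1585470480 | (1 << 6) = 1585470480 | 64 = 1585470544

1585470544


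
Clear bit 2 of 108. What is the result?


108 & ~(1 << 2) = 104

104


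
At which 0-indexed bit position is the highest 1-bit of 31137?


0b111100110100001. Highest set bit at position 14

14


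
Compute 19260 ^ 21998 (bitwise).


0b100101100111100 ^ 0b101010111101110 = 0b1111011010010 = 7890

7890


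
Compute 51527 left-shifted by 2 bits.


0b1100100101000111 << 2 = 0b110010010100011100 = 206108

206108


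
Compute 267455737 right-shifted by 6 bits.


0b1111111100010000110011111001 >> 6 = 0b1111111100010000110011 = 4178995

4178995


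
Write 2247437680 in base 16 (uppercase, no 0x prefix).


2247437680 = 85F52D70 hex

85F52D70


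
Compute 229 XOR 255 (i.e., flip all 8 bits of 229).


229 ^ 255 = 26

26


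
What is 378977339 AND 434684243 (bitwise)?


0b10110100101101011110000111011 & 0b11001111010001100000101010011 = 0b10000100000001000000000010011 = 276856851

276856851


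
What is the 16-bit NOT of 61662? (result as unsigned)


~0b1111000011011110 = 0b111100100001 = 3873 (16-bit unsigned)

3873


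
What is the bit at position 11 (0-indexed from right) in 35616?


0b1000101100100000, position 11 = 1

1


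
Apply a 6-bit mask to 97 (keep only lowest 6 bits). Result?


97 & 63 = 33

33


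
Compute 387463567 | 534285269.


0b10111000110000011100110001111 | 0b11111110110001000101111010101 = 0b11111110110001011101111011111 = 534297567

534297567


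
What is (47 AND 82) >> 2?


Step 1: 47 & 82 = 2
Step 2: 2 >> 2 = 0

0


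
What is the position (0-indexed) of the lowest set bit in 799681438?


0b101111101010100010101110011110. Lowest set bit at position 1

1


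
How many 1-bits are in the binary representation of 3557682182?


0b11010100000011011110110000000110 has 14 set bits

14


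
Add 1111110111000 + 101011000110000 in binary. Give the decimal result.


1111110111000 + 101011000110000 = 111010111101000 = 30184

30184


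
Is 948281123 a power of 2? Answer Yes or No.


0b111000100001011001111100100011. Multiple bits set => No

No


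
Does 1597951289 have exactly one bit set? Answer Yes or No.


0b1011111001111101100110100111001. Multiple bits set => No

No


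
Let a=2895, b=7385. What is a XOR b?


2895 ^ 7385 = 6038

6038


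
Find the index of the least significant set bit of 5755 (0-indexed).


0b1011001111011. Lowest set bit at position 0

0


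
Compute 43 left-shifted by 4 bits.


0b101011 << 4 = 0b1010110000 = 688

688


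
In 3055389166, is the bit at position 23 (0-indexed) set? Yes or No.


0b10110110000111011000100111101110, bit 23 = 0. No

No


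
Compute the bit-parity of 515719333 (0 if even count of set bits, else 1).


0b11110101111010100000010100101 has 15 ones => parity 1

1


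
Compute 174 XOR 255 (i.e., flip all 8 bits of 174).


174 ^ 255 = 81

81


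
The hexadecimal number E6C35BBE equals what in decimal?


E6C35BBE hex = 3871562686 decimal

3871562686


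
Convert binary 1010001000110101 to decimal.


1010001000110101 in decimal = 41525

41525


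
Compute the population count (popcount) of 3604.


0b111000010100 has 5 set bits

5


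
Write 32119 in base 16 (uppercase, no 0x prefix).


32119 = 7D77 hex

7D77


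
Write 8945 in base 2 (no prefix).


8945 = 10001011110001 in binary

10001011110001


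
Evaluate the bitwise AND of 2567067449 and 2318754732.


0b10011001000000100101011100111001 & 0b10001010001101010110001110101100 = 0b10001000000000000100001100101000 = 2281718568

2281718568


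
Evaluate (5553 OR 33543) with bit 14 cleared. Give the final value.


Step 1: 5553 | 33543 = 38839
Step 2: 38839 & ~(1 << 14) = 38839

38839


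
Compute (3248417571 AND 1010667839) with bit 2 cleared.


Step 1: 3248417571 & 1010667839 = 1868067
Step 2: 1868067 & ~(1 << 2) = 1868067

1868067


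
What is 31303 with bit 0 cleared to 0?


31303 & ~(1 << 0) = 31302

31302


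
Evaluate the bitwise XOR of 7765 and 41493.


0b1111001010101 ^ 0b1010001000010101 = 0b1011110001000000 = 48192

48192


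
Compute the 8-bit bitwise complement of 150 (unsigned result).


~0b10010110 = 0b1101001 = 105 (8-bit unsigned)

105


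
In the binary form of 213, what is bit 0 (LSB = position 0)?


0b11010101, position 0 = 1

1


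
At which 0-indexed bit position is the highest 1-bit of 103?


0b1100111. Highest set bit at position 6

6


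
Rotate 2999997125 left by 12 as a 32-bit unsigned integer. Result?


Rotate 0b10110010110100000101001011000101 left by 12 (32-bit) = 0b101001011000101101100101101 = 86793005

86793005


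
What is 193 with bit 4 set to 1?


193 | (1 << 4) = 193 | 16 = 209

209


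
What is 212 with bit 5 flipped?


212 ^ (1 << 5) = 212 ^ 32 = 244

244


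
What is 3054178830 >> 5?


0b10110110000010110001001000001110 >> 5 = 0b101101100000101100010010000 = 95443088

95443088


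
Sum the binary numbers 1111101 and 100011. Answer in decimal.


1111101 + 100011 = 10100000 = 160

160


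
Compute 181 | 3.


0b10110101 | 0b11 = 0b10110111 = 183

183


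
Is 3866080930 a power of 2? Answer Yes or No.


0b11100110011011111011011010100010. Multiple bits set => No

No


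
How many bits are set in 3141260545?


0b10111011001110111101010100000001 has 17 set bits

17


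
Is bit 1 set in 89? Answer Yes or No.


0b1011001, bit 1 = 0. No

No


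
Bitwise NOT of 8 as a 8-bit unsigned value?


~0b1000 = 0b11110111 = 247 (8-bit unsigned)

247


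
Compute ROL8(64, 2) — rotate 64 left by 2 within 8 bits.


Rotate 0b1000000 left by 2 (8-bit) = 0b1 = 1

1


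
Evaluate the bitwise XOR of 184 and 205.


0b10111000 ^ 0b11001101 = 0b1110101 = 117

117


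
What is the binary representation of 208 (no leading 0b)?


208 = 11010000 in binary

11010000


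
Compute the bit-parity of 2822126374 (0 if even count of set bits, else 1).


0b10101000001101100011101100100110 has 15 ones => parity 1

1


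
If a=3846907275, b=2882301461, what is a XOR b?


3846907275 ^ 2882301461 = 1317489566

1317489566


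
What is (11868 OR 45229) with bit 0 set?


Step 1: 11868 | 45229 = 48893
Step 2: 48893 | (1 << 0) = 48893 | 1 = 48893

48893


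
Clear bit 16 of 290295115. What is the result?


290295115 & ~(1 << 16) = 290229579

290229579


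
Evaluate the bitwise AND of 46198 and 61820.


0b1011010001110110 & 0b1111000101111100 = 0b1011000001110100 = 45172

45172


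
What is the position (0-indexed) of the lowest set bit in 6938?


0b1101100011010. Lowest set bit at position 1

1


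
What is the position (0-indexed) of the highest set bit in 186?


0b10111010. Highest set bit at position 7

7


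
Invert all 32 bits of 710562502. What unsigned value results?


710562502 ^ 4294967295 = 3584404793

3584404793


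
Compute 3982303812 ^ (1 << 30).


3982303812 ^ (1 << 30) = 3982303812 ^ 1073741824 = 2908561988

2908561988


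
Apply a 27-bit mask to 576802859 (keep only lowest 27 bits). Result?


576802859 & 134217727 = 39931947

39931947


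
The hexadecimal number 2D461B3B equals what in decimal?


2D461B3B hex = 759569211 decimal

759569211


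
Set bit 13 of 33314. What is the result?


33314 | (1 << 13) = 33314 | 8192 = 41506

41506


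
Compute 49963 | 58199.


0b1100001100101011 | 0b1110001101010111 = 0b1110001101111111 = 58239

58239


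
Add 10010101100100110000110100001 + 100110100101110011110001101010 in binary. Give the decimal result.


10010101100100110000110100001 + 100110100101110011110001101010 = 111001010010011001111000001011 = 961125899

961125899


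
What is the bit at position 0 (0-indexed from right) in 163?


0b10100011, position 0 = 1

1


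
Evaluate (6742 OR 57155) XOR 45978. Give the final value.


Step 1: 6742 | 57155 = 57175
Step 2: 57175 ^ 45978 = 27853

27853


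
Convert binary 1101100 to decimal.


1101100 in decimal = 108

108


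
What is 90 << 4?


0b1011010 << 4 = 0b10110100000 = 1440

1440


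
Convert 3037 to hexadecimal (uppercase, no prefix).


3037 = BDD hex

BDD


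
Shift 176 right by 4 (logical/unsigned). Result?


0b10110000 >> 4 = 0b1011 = 11

11


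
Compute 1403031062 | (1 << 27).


1403031062 | (1 << 27) = 1403031062 | 134217728 = 1537248790

1537248790


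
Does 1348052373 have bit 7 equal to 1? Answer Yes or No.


0b1010000010110011010010110010101, bit 7 = 1. Yes

Yes


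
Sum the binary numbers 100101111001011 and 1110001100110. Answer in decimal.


100101111001011 + 1110001100110 = 110100000110001 = 26673

26673


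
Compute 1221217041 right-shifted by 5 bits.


0b1001000110010100100101100010001 >> 5 = 0b10010001100101001001011000 = 38163032

38163032


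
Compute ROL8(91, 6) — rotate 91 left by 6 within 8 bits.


Rotate 0b1011011 left by 6 (8-bit) = 0b11010110 = 214

214


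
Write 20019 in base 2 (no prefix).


20019 = 100111000110011 in binary

100111000110011


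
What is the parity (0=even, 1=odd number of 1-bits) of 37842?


0b1001001111010010 has 8 ones => parity 0

0
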